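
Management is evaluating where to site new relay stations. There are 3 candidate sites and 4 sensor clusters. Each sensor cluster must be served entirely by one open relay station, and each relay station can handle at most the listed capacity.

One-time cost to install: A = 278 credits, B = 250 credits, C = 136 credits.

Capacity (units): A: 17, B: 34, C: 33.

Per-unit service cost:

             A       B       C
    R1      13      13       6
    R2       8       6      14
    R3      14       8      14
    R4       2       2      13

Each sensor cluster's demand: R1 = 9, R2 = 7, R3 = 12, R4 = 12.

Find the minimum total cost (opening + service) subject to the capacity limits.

Open {B, C}: R1→C 6·9=54, R2→B 6·7=42, R3→B 8·12=96, R4→B 2·12=24.
Loads: B carries 31/34, C carries 9/33. Service 216; fixed 386; total 602.
Next best feasible plan costs 658.

Minimum total cost: 602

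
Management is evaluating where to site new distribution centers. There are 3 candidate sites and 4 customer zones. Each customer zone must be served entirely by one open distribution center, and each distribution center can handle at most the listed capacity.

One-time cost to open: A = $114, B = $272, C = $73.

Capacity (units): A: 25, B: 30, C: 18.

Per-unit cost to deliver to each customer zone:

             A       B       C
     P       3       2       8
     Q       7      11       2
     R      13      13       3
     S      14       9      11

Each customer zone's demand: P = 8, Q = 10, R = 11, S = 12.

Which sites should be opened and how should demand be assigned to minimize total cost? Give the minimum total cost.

Open {A, C}: P→C 8·8=64, Q→C 2·10=20, R→A 13·11=143, S→A 14·12=168.
Loads: A carries 23/25, C carries 18/18. Service 395; fixed 187; total 582.
Next best feasible plan costs 612.

Minimum total cost: 582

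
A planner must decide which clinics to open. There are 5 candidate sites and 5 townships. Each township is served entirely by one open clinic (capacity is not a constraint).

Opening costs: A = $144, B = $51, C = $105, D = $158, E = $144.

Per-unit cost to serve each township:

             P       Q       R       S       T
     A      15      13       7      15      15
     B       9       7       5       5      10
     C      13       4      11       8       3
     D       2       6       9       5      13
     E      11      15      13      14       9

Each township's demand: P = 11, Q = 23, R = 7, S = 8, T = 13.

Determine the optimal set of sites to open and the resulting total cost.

For any fixed open set, each township goes to its cheapest open site; total = fixed + service.
{B, C}: P→B 9·11=99, Q→C 4·23=92, R→B 5·7=35, S→B 5·8=40, T→C 3·13=39. Service 305; fixed 156; total 461.
{B}: service 465 + fixed 51 = 516
{C, D}: service 256 + fixed 263 = 519
{A, B, C, D, E}: service 228 + fixed 602 = 830
No other subset beats 461.

Open B and C; minimum total cost 461.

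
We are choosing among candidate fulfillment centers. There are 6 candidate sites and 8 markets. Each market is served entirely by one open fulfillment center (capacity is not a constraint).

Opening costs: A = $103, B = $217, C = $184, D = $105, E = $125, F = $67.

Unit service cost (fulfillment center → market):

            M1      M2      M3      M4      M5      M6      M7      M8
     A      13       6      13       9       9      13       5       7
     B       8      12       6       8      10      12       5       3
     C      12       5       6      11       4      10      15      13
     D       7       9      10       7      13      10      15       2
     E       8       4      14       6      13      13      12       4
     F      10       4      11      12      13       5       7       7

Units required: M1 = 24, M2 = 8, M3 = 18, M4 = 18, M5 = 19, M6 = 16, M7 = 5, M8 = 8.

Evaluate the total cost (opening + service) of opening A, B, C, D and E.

Each market is assigned to its cheapest site among the open ones.
{A, B, C, D, E}: M1→D 7·24=168, M2→E 4·8=32, M3→B 6·18=108, M4→E 6·18=108, M5→C 4·19=76, M6→C 10·16=160, M7→A 5·5=25, M8→D 2·8=16. Service 693; fixed 734; total 1427.

Total cost: 1427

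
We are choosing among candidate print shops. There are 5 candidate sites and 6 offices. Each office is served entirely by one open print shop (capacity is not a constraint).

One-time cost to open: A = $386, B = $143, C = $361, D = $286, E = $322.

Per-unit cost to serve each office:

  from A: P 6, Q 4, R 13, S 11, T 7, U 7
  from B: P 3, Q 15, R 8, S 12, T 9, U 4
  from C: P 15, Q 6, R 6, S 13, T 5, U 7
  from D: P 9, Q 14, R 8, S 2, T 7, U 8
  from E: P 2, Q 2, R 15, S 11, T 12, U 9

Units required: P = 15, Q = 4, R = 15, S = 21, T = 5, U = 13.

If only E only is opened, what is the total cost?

Total cost: 993

Each office is assigned to its cheapest site among the open ones.
{E}: P→E 2·15=30, Q→E 2·4=8, R→E 15·15=225, S→E 11·21=231, T→E 12·5=60, U→E 9·13=117. Service 671; fixed 322; total 993.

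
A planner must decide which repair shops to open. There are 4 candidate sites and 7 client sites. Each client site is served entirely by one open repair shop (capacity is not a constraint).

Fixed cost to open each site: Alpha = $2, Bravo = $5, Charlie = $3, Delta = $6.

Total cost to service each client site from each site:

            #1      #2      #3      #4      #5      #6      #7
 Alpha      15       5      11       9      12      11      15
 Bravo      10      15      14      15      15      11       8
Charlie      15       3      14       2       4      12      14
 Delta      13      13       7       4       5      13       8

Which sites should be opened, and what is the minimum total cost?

Open Charlie and Delta; minimum total cost 58.

For any fixed open set, each client site goes to its cheapest open site; total = fixed + service.
{Charlie, Delta}: #1→Delta 13, #2→Charlie 3, #3→Delta 7, #4→Charlie 2, #5→Charlie 4, #6→Charlie 12, #7→Delta 8. Service 49; fixed 9; total 58.
{Alpha, Bravo, Charlie}: #1→Bravo 10, #2→Charlie 3, #3→Alpha 11, #4→Charlie 2, #5→Charlie 4, #6→Alpha 11, #7→Bravo 8. Service 49; fixed 10; total 59.
{Alpha, Charlie, Delta}: #1→Delta 13, #2→Charlie 3, #3→Delta 7, #4→Charlie 2, #5→Charlie 4, #6→Alpha 11, #7→Delta 8. Service 48; fixed 11; total 59.
{Alpha, Bravo, Charlie, Delta}: #1→Bravo 10, #2→Charlie 3, #3→Delta 7, #4→Charlie 2, #5→Charlie 4, #6→Alpha 11, #7→Bravo 8. Service 45; fixed 16; total 61.
(All 15 nonempty subsets were checked; Charlie and Delta is lowest.)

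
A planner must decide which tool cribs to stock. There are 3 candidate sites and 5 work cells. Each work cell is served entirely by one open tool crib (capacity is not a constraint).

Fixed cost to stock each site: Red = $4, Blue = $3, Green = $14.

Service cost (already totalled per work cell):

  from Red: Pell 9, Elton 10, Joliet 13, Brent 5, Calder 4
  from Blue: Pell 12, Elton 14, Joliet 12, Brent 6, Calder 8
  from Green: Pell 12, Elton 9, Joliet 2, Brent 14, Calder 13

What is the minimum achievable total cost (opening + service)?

For any fixed open set, each work cell goes to its cheapest open site; total = fixed + service.
{Red}: Pell→Red 9, Elton→Red 10, Joliet→Red 13, Brent→Red 5, Calder→Red 4. Service 41; fixed 4; total 45.
{Red, Blue}: Pell→Red 9, Elton→Red 10, Joliet→Blue 12, Brent→Red 5, Calder→Red 4. Service 40; fixed 7; total 47.
{Red, Green}: Pell→Red 9, Elton→Green 9, Joliet→Green 2, Brent→Red 5, Calder→Red 4. Service 29; fixed 18; total 47.
{Red, Blue, Green}: service 29 + fixed 21 = 50
(All 7 nonempty subsets were checked; Red only is lowest.)

Minimum total cost: 45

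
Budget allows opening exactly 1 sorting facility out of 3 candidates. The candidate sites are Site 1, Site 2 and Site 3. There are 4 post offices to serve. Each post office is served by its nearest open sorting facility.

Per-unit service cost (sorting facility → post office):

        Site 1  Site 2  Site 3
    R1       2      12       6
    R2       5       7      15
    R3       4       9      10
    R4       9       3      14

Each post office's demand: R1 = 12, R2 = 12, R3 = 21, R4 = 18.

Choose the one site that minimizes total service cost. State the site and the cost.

Choose Site 1 only; total service cost 330.

With exactly 1 open, each post office uses its cheapest among the chosen.
{Site 1}: R1→Site 1 2·12=24, R2→Site 1 5·12=60, R3→Site 1 4·21=84, R4→Site 1 9·18=162. Service cost 330.
{Site 2}: service cost 471
{Site 3}: service cost 714
Among all 3 size-1 choices, {Site 1} is lowest.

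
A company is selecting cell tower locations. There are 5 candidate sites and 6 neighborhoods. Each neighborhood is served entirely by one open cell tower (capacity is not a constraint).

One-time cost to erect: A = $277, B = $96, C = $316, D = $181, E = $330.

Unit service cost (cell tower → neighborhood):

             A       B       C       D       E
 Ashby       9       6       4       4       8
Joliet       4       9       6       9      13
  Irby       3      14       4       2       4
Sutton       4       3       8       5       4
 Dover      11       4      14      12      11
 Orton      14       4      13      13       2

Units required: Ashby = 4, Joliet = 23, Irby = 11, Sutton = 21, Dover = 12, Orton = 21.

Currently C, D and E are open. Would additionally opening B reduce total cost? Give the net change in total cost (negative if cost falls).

Current service cost with {C, D, E}: 434.
Adding B: each neighborhood re-picks its cheapest; new service cost 329, saving 105.
Extra fixed cost: 96. Net change = 96 − 105 = -9.
(Totals: 1261 → 1252.)

Yes — net change −9 (cost falls by 9).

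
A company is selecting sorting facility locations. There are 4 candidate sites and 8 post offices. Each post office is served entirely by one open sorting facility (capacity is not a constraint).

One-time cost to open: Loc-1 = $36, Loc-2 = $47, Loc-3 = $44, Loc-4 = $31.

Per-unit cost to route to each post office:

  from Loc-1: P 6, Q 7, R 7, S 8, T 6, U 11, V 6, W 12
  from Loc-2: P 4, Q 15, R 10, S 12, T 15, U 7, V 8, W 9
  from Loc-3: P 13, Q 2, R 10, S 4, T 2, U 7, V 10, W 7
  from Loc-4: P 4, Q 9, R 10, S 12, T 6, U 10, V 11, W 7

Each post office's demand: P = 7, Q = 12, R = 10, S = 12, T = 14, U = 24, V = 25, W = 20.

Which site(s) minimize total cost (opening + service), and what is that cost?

For any fixed open set, each post office goes to its cheapest open site; total = fixed + service.
{Loc-1, Loc-3}: P→Loc-1 6·7=42, Q→Loc-3 2·12=24, R→Loc-1 7·10=70, S→Loc-3 4·12=48, T→Loc-3 2·14=28, U→Loc-3 7·24=168, V→Loc-1 6·25=150, W→Loc-3 7·20=140. Service 670; fixed 80; total 750.
{Loc-1, Loc-3, Loc-4}: service 656 + fixed 111 = 767
{Loc-1, Loc-2, Loc-3}: P→Loc-2 4·7=28, Q→Loc-3 2·12=24, R→Loc-1 7·10=70, S→Loc-3 4·12=48, T→Loc-3 2·14=28, U→Loc-2 7·24=168, V→Loc-1 6·25=150, W→Loc-3 7·20=140. Service 656; fixed 127; total 783.
{Loc-1, Loc-2, Loc-3, Loc-4}: P→Loc-2 4·7=28, Q→Loc-3 2·12=24, R→Loc-1 7·10=70, S→Loc-3 4·12=48, T→Loc-3 2·14=28, U→Loc-2 7·24=168, V→Loc-1 6·25=150, W→Loc-3 7·20=140. Service 656; fixed 158; total 814.
No other subset beats 750.

Open Loc-1 and Loc-3; minimum total cost 750.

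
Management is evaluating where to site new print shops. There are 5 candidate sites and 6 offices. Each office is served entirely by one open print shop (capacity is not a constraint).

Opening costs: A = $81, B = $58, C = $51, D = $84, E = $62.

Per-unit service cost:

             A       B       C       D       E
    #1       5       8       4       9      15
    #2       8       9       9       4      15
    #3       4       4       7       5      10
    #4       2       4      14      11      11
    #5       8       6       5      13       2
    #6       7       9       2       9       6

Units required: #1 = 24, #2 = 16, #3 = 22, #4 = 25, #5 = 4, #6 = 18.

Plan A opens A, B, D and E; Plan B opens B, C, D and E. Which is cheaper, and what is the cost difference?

Plan A: {A, B, D, E}: #1→A 5·24=120, #2→D 4·16=64, #3→A 4·22=88, #4→A 2·25=50, #5→E 2·4=8, #6→E 6·18=108. Service 438; fixed 285; total 723.
Plan B: {B, C, D, E}: #1→C 4·24=96, #2→D 4·16=64, #3→B 4·22=88, #4→B 4·25=100, #5→E 2·4=8, #6→C 2·18=36. Service 392; fixed 255; total 647.
Difference: |723 − 647| = 76.

Plan B is cheaper by 76.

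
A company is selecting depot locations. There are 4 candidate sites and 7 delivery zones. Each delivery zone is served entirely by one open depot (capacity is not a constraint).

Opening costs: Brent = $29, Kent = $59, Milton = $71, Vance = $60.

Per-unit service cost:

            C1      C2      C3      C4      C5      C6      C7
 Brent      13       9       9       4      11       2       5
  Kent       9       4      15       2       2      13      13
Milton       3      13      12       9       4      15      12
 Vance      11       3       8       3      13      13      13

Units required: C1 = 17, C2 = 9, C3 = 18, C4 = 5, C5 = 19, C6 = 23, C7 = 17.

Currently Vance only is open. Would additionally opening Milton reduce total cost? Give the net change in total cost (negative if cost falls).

Yes — net change −253 (cost falls by 253).

Current service cost with {Vance}: 1140.
Adding Milton: each delivery zone re-picks its cheapest; new service cost 816, saving 324.
Extra fixed cost: 71. Net change = 71 − 324 = -253.
(Totals: 1200 → 947.)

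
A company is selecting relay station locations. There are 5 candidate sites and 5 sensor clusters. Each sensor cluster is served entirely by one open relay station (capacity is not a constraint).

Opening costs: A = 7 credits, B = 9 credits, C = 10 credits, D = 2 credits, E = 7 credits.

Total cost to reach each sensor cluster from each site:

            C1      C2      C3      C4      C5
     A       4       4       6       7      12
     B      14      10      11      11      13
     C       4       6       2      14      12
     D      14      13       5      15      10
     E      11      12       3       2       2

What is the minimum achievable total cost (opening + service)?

Minimum total cost: 29

For any fixed open set, each sensor cluster goes to its cheapest open site; total = fixed + service.
{A, E}: C1→A 4, C2→A 4, C3→E 3, C4→E 2, C5→E 2. Service 15; fixed 14; total 29.
{A, D, E}: C1→A 4, C2→A 4, C3→E 3, C4→E 2, C5→E 2. Service 15; fixed 16; total 31.
{C, E}: service 16 + fixed 17 = 33
{A, B, C, D, E}: C1→A 4, C2→A 4, C3→C 2, C4→E 2, C5→E 2. Service 14; fixed 35; total 49.
No other subset beats 29.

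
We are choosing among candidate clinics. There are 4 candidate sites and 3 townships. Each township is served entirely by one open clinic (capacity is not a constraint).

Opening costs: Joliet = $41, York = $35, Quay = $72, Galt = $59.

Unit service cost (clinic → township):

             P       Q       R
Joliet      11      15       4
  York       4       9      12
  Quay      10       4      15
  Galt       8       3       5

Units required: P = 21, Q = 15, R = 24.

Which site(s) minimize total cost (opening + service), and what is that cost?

For any fixed open set, each township goes to its cheapest open site; total = fixed + service.
{York, Galt}: P→York 4·21=84, Q→Galt 3·15=45, R→Galt 5·24=120. Service 249; fixed 94; total 343.
{Joliet, York, Galt}: service 225 + fixed 135 = 360
{Joliet, York, Quay}: service 240 + fixed 148 = 388
{Joliet, York, Quay, Galt}: service 225 + fixed 207 = 432
(All 15 nonempty subsets were checked; York and Galt is lowest.)

Open York and Galt; minimum total cost 343.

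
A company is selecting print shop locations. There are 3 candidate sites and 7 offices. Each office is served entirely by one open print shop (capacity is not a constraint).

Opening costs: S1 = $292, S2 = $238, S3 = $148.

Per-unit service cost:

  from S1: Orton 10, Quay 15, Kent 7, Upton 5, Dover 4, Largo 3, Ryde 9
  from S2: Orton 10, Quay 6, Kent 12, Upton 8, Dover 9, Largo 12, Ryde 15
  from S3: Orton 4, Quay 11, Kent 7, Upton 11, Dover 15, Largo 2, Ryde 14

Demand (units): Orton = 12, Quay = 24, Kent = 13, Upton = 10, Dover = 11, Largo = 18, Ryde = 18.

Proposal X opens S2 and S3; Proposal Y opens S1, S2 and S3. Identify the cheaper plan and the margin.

Proposal X is cheaper by 117.

Proposal X: {S2, S3}: Orton→S3 4·12=48, Quay→S2 6·24=144, Kent→S3 7·13=91, Upton→S2 8·10=80, Dover→S2 9·11=99, Largo→S3 2·18=36, Ryde→S3 14·18=252. Service 750; fixed 386; total 1136.
Proposal Y: {S1, S2, S3}: Orton→S3 4·12=48, Quay→S2 6·24=144, Kent→S1 7·13=91, Upton→S1 5·10=50, Dover→S1 4·11=44, Largo→S3 2·18=36, Ryde→S1 9·18=162. Service 575; fixed 678; total 1253.
Difference: |1136 − 1253| = 117.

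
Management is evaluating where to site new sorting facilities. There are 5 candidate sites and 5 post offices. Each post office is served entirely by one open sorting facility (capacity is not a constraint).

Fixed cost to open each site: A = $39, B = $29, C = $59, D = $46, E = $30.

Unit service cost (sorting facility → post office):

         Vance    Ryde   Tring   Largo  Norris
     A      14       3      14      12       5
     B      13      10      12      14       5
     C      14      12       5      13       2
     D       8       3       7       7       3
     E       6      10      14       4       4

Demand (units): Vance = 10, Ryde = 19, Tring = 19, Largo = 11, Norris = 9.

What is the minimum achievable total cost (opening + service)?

For any fixed open set, each post office goes to its cheapest open site; total = fixed + service.
{D, E}: Vance→E 6·10=60, Ryde→D 3·19=57, Tring→D 7·19=133, Largo→E 4·11=44, Norris→D 3·9=27. Service 321; fixed 76; total 397.
{A, C, E}: service 274 + fixed 128 = 402
{C, D, E}: Vance→E 6·10=60, Ryde→D 3·19=57, Tring→C 5·19=95, Largo→E 4·11=44, Norris→C 2·9=18. Service 274; fixed 135; total 409.
{A, B, C, D, E}: Vance→E 6·10=60, Ryde→A 3·19=57, Tring→C 5·19=95, Largo→E 4·11=44, Norris→C 2·9=18. Service 274; fixed 203; total 477.
No other subset beats 397.

Minimum total cost: 397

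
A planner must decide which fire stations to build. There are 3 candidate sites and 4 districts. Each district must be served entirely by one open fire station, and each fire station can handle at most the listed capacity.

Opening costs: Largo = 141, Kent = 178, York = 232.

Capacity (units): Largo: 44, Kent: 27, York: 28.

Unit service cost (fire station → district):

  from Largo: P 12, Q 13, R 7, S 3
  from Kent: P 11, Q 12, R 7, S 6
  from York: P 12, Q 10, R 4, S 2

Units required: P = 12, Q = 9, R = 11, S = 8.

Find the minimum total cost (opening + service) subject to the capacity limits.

Open {Largo}: P→Largo 12·12=144, Q→Largo 13·9=117, R→Largo 7·11=77, S→Largo 3·8=24.
Loads: Largo carries 40/44. Service 362; fixed 141; total 503.
Next best feasible plan costs 660.

Minimum total cost: 503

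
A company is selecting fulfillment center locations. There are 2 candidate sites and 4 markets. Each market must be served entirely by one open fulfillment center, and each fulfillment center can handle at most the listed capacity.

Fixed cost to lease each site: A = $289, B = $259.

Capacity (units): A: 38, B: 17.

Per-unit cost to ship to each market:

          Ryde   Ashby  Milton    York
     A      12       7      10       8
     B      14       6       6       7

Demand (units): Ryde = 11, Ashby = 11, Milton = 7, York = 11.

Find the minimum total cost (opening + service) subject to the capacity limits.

Open {A, B}: Ryde→A 12·11=132, Ashby→A 7·11=77, Milton→B 6·7=42, York→A 8·11=88.
Loads: A carries 33/38, B carries 7/17. Service 339; fixed 548; total 887.
Next best feasible plan costs 904.

Minimum total cost: 887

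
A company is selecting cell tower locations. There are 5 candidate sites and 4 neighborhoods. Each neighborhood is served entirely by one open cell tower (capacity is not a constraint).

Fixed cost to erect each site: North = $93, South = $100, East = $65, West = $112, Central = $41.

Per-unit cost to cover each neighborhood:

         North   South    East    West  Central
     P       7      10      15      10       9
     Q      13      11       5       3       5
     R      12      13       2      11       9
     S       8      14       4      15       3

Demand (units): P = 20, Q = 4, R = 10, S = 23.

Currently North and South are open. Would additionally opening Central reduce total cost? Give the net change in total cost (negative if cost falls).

Yes — net change −128 (cost falls by 128).

Current service cost with {North, South}: 488.
Adding Central: each neighborhood re-picks its cheapest; new service cost 319, saving 169.
Extra fixed cost: 41. Net change = 41 − 169 = -128.
(Totals: 681 → 553.)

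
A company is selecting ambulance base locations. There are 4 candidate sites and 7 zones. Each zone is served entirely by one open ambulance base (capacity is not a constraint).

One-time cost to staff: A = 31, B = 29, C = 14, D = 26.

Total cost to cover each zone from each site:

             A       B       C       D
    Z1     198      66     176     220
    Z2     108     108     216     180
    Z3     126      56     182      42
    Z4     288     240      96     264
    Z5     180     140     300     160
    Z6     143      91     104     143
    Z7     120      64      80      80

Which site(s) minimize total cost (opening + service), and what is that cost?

Open B and C; minimum total cost 664.

For any fixed open set, each zone goes to its cheapest open site; total = fixed + service.
{B, C}: Z1→B 66, Z2→B 108, Z3→B 56, Z4→C 96, Z5→B 140, Z6→B 91, Z7→B 64. Service 621; fixed 43; total 664.
{B, C, D}: service 607 + fixed 69 = 676
{A, B, C}: Z1→B 66, Z2→A 108, Z3→B 56, Z4→C 96, Z5→B 140, Z6→B 91, Z7→B 64. Service 621; fixed 74; total 695.
{A, B, C, D}: service 607 + fixed 100 = 707
No other subset beats 664.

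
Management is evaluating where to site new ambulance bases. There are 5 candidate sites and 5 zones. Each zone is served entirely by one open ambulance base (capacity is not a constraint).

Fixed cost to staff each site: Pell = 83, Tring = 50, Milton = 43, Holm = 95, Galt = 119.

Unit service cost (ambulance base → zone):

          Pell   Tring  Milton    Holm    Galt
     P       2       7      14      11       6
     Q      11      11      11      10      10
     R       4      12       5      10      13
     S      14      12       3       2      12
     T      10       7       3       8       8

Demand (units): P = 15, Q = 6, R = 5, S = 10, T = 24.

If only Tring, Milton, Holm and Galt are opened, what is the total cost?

Each zone is assigned to its cheapest site among the open ones.
{Tring, Milton, Holm, Galt}: P→Galt 6·15=90, Q→Holm 10·6=60, R→Milton 5·5=25, S→Holm 2·10=20, T→Milton 3·24=72. Service 267; fixed 307; total 574.

Total cost: 574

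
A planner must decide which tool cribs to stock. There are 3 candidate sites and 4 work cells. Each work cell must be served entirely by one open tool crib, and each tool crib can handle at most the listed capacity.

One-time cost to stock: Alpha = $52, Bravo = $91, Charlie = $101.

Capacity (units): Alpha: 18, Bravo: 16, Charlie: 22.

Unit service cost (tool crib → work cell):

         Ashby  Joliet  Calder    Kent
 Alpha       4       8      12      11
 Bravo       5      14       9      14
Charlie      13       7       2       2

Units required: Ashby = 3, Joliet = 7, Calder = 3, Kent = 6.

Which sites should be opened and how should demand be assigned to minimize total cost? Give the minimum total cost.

Minimum total cost: 207

Open {Charlie}: Ashby→Charlie 13·3=39, Joliet→Charlie 7·7=49, Calder→Charlie 2·3=6, Kent→Charlie 2·6=12.
Loads: Charlie carries 19/22. Service 106; fixed 101; total 207.
Next best feasible plan costs 232.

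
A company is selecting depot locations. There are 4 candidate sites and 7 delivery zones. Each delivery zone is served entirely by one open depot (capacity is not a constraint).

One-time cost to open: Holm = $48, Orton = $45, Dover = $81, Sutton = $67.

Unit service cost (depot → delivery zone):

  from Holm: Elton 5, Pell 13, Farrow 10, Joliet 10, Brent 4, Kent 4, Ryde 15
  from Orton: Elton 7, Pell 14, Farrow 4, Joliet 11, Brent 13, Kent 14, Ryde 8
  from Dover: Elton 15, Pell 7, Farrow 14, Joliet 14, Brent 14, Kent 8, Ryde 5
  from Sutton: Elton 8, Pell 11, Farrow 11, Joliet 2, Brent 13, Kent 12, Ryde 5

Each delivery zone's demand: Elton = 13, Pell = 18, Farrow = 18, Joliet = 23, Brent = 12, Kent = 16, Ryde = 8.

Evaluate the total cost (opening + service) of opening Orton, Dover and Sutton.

Each delivery zone is assigned to its cheapest site among the open ones.
{Orton, Dover, Sutton}: Elton→Orton 7·13=91, Pell→Dover 7·18=126, Farrow→Orton 4·18=72, Joliet→Sutton 2·23=46, Brent→Orton 13·12=156, Kent→Dover 8·16=128, Ryde→Dover 5·8=40. Service 659; fixed 193; total 852.

Total cost: 852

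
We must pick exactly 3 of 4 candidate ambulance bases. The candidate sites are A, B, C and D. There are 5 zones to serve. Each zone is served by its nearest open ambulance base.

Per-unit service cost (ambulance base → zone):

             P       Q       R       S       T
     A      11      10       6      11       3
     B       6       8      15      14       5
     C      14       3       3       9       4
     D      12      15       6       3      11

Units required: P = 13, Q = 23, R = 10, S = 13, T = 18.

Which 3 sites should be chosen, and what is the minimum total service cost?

Choose B, C and D; total service cost 288.

With exactly 3 open, each zone uses its cheapest among the chosen.
{B, C, D}: P→B 6·13=78, Q→C 3·23=69, R→C 3·10=30, S→D 3·13=39, T→C 4·18=72. Service cost 288.
{A, C, D}: service cost 335
{A, B, C}: service cost 348
Among all 4 size-3 choices, {B, C, D} is lowest.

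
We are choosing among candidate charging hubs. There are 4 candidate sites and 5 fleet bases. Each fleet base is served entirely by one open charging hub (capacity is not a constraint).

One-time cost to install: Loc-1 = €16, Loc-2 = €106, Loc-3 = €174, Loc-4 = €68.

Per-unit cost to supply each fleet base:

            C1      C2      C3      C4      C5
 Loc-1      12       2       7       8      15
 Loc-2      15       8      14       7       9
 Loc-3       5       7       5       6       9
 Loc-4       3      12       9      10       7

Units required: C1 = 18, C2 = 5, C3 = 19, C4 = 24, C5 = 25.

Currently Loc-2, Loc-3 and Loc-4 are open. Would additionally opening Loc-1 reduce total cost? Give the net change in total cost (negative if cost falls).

Yes — net change −9 (cost falls by 9).

Current service cost with {Loc-2, Loc-3, Loc-4}: 503.
Adding Loc-1: each fleet base re-picks its cheapest; new service cost 478, saving 25.
Extra fixed cost: 16. Net change = 16 − 25 = -9.
(Totals: 851 → 842.)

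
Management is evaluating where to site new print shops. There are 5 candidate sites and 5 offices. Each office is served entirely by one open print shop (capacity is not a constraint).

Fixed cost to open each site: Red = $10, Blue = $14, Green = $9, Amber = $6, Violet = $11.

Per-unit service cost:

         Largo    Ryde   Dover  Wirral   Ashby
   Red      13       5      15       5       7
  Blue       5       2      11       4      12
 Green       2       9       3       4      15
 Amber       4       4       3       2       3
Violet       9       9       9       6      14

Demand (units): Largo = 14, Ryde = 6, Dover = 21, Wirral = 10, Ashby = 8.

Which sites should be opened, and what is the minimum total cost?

Open Green and Amber; minimum total cost 174.

For any fixed open set, each office goes to its cheapest open site; total = fixed + service.
{Green, Amber}: Largo→Green 2·14=28, Ryde→Amber 4·6=24, Dover→Green 3·21=63, Wirral→Amber 2·10=20, Ashby→Amber 3·8=24. Service 159; fixed 15; total 174.
{Blue, Green, Amber}: Largo→Green 2·14=28, Ryde→Blue 2·6=12, Dover→Green 3·21=63, Wirral→Amber 2·10=20, Ashby→Amber 3·8=24. Service 147; fixed 29; total 176.
{Red, Green, Amber}: Largo→Green 2·14=28, Ryde→Amber 4·6=24, Dover→Green 3·21=63, Wirral→Amber 2·10=20, Ashby→Amber 3·8=24. Service 159; fixed 25; total 184.
{Red, Blue, Green, Amber, Violet}: service 147 + fixed 50 = 197
No other subset beats 174.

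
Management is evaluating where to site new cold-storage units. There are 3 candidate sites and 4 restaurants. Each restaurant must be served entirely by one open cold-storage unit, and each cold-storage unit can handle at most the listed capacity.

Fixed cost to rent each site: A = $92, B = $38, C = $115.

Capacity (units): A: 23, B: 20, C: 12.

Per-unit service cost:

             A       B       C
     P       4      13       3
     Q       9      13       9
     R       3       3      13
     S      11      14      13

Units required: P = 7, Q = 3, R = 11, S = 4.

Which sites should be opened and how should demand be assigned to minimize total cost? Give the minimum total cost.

Minimum total cost: 262

Open {A, B}: P→A 4·7=28, Q→A 9·3=27, R→B 3·11=33, S→A 11·4=44.
Loads: A carries 14/23, B carries 11/20. Service 132; fixed 130; total 262.
Next best feasible plan costs 274.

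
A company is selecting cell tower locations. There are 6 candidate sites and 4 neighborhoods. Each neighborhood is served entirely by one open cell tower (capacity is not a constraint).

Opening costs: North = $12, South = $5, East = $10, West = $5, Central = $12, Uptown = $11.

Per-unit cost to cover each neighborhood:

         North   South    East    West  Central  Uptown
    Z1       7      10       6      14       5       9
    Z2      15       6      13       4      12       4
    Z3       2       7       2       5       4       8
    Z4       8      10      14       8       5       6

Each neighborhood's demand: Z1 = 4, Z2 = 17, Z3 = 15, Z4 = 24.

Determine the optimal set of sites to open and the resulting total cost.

Open East, West and Central; minimum total cost 265.

For any fixed open set, each neighborhood goes to its cheapest open site; total = fixed + service.
{East, West, Central}: Z1→Central 5·4=20, Z2→West 4·17=68, Z3→East 2·15=30, Z4→Central 5·24=120. Service 238; fixed 27; total 265.
{North, West, Central}: service 238 + fixed 29 = 267
{South, East, West, Central}: service 238 + fixed 32 = 270
{North, South, East, West, Central, Uptown}: service 238 + fixed 55 = 293
No other subset beats 265.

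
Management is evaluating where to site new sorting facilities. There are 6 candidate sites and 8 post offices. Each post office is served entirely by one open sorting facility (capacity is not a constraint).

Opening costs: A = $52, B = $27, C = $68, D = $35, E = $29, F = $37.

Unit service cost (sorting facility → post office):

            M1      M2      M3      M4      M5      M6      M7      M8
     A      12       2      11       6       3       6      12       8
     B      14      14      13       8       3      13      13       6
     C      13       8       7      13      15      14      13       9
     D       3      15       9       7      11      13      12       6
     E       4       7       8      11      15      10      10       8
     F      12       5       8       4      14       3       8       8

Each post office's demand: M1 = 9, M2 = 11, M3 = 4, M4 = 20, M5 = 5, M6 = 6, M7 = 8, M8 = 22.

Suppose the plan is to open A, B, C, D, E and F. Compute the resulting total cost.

Total cost: 634

Each post office is assigned to its cheapest site among the open ones.
{A, B, C, D, E, F}: M1→D 3·9=27, M2→A 2·11=22, M3→C 7·4=28, M4→F 4·20=80, M5→A 3·5=15, M6→F 3·6=18, M7→F 8·8=64, M8→B 6·22=132. Service 386; fixed 248; total 634.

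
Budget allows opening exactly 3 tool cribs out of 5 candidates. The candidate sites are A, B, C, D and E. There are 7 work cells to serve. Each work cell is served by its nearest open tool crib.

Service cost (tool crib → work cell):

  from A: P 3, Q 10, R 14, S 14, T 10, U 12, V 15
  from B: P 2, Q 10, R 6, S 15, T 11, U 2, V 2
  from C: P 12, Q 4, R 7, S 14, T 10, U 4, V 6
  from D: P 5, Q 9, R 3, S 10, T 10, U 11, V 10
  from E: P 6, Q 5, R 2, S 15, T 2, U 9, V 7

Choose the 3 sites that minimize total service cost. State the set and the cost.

With exactly 3 open, each work cell uses its cheapest among the chosen.
{B, D, E}: P→B 2, Q→E 5, R→E 2, S→D 10, T→E 2, U→B 2, V→B 2. Service cost 25.
{B, C, E}: service cost 28
{A, B, E}: service cost 29
Among all 10 size-3 choices, {B, D, E} is lowest.

Choose B, D and E; total service cost 25.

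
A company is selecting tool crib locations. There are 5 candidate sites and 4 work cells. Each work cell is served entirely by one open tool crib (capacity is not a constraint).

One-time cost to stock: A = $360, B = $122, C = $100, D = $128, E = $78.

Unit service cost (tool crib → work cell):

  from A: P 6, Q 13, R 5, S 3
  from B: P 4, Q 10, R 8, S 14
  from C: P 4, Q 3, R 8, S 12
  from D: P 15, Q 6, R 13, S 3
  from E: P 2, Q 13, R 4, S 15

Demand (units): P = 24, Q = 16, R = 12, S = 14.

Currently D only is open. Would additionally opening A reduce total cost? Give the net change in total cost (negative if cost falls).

Current service cost with {D}: 654.
Adding A: each work cell re-picks its cheapest; new service cost 342, saving 312.
Extra fixed cost: 360. Net change = 360 − 312 = 48.
(Totals: 782 → 830.)

No — net change +48 (cost rises by 48).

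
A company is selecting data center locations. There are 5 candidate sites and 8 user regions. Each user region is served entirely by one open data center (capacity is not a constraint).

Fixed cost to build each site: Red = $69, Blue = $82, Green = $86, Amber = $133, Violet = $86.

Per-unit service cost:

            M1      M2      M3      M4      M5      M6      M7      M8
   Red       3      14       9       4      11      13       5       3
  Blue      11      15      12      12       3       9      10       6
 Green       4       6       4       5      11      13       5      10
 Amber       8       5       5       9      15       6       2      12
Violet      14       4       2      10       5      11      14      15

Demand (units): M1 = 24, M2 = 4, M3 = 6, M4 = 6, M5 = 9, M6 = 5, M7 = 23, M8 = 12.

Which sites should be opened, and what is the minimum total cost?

Open Red and Violet; minimum total cost 530.

For any fixed open set, each user region goes to its cheapest open site; total = fixed + service.
{Red, Violet}: M1→Red 3·24=72, M2→Violet 4·4=16, M3→Violet 2·6=12, M4→Red 4·6=24, M5→Violet 5·9=45, M6→Violet 11·5=55, M7→Red 5·23=115, M8→Red 3·12=36. Service 375; fixed 155; total 530.
{Red, Amber}: service 357 + fixed 202 = 559
{Red, Blue, Amber}: service 285 + fixed 284 = 569
{Red, Blue, Green, Amber, Violet}: service 263 + fixed 456 = 719
No other subset beats 530.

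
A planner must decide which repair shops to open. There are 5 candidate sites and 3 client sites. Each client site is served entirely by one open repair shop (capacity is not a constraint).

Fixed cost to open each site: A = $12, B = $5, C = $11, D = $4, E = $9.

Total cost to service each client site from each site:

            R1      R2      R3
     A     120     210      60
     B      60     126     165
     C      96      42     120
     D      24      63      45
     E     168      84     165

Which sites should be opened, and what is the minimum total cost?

For any fixed open set, each client site goes to its cheapest open site; total = fixed + service.
{C, D}: R1→D 24, R2→C 42, R3→D 45. Service 111; fixed 15; total 126.
{B, C, D}: service 111 + fixed 20 = 131
{C, D, E}: R1→D 24, R2→C 42, R3→D 45. Service 111; fixed 24; total 135.
{A, B, C, D, E}: service 111 + fixed 41 = 152
No other subset beats 126.

Open C and D; minimum total cost 126.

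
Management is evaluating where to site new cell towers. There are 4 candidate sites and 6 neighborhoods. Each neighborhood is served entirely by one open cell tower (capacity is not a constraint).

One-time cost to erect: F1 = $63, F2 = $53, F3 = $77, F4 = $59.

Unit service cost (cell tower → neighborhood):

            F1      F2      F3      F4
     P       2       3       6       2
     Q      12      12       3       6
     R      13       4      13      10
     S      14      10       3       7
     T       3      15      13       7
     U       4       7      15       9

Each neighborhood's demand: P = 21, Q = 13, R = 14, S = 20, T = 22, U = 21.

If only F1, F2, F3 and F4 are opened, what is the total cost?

Total cost: 599

Each neighborhood is assigned to its cheapest site among the open ones.
{F1, F2, F3, F4}: P→F1 2·21=42, Q→F3 3·13=39, R→F2 4·14=56, S→F3 3·20=60, T→F1 3·22=66, U→F1 4·21=84. Service 347; fixed 252; total 599.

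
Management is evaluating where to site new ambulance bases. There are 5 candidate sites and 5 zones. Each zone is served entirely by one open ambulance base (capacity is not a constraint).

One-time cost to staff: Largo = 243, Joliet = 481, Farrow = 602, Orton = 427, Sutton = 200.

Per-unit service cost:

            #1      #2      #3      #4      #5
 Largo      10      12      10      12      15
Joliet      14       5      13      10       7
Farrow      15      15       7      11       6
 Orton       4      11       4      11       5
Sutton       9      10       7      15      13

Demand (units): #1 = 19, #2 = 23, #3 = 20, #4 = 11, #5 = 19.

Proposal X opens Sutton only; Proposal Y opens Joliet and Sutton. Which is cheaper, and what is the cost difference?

Proposal X is cheaper by 197.

Proposal X: {Sutton}: #1→Sutton 9·19=171, #2→Sutton 10·23=230, #3→Sutton 7·20=140, #4→Sutton 15·11=165, #5→Sutton 13·19=247. Service 953; fixed 200; total 1153.
Proposal Y: {Joliet, Sutton}: #1→Sutton 9·19=171, #2→Joliet 5·23=115, #3→Sutton 7·20=140, #4→Joliet 10·11=110, #5→Joliet 7·19=133. Service 669; fixed 681; total 1350.
Difference: |1153 − 1350| = 197.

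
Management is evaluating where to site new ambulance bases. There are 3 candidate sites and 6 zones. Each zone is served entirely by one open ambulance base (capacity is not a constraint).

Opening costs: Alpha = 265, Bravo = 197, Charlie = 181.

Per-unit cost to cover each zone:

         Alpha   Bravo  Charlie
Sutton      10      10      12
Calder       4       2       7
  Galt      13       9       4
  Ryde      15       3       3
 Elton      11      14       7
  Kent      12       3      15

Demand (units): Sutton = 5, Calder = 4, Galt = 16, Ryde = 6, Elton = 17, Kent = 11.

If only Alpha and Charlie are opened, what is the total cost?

Each zone is assigned to its cheapest site among the open ones.
{Alpha, Charlie}: Sutton→Alpha 10·5=50, Calder→Alpha 4·4=16, Galt→Charlie 4·16=64, Ryde→Charlie 3·6=18, Elton→Charlie 7·17=119, Kent→Alpha 12·11=132. Service 399; fixed 446; total 845.

Total cost: 845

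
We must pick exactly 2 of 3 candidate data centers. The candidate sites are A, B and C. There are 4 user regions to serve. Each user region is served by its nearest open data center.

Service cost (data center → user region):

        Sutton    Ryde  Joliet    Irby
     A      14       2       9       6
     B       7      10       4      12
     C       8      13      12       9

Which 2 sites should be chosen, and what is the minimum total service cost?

Choose A and B; total service cost 19.

With exactly 2 open, each user region uses its cheapest among the chosen.
{A, B}: Sutton→B 7, Ryde→A 2, Joliet→B 4, Irby→A 6. Service cost 19.
{A, C}: service cost 25
{B, C}: service cost 30
Among all 3 size-2 choices, {A, B} is lowest.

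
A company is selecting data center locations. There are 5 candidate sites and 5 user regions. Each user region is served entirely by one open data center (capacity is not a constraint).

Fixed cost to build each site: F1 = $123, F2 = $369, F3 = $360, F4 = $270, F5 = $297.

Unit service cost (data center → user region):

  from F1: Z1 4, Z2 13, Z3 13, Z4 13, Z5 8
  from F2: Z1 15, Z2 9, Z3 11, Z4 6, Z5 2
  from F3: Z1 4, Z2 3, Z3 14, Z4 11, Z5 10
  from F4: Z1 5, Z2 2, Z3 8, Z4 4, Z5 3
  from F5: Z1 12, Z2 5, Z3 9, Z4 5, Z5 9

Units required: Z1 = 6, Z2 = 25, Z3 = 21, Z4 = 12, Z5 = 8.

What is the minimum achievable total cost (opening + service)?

For any fixed open set, each user region goes to its cheapest open site; total = fixed + service.
{F4}: Z1→F4 5·6=30, Z2→F4 2·25=50, Z3→F4 8·21=168, Z4→F4 4·12=48, Z5→F4 3·8=24. Service 320; fixed 270; total 590.
{F1, F4}: service 314 + fixed 393 = 707
{F5}: Z1→F5 12·6=72, Z2→F5 5·25=125, Z3→F5 9·21=189, Z4→F5 5·12=60, Z5→F5 9·8=72. Service 518; fixed 297; total 815.
{F1, F2, F3, F4, F5}: service 306 + fixed 1419 = 1725
No other subset beats 590.

Minimum total cost: 590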